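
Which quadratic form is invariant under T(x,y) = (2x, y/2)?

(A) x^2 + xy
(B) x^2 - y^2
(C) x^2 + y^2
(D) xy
D

T multiplies x by 2 and divides y by 2.
Substitute the transformed coordinates into each option and compare with the original:
(A) x^2 + xy  ->  (2x)^2 + (2x)(y/2) = 4x^2 + xy   [differs from x^2 + xy: not invariant]
(B) x^2 - y^2  ->  (2x)^2 - (y/2)^2 = 4x^2 - y^2/4   [differs from x^2 - y^2: not invariant]
(C) x^2 + y^2  ->  (2x)^2 + (y/2)^2 = 4x^2 + y^2/4   [differs from x^2 + y^2: not invariant]
(D) xy  ->  (2x)(y/2) = xy   [equals xy: invariant]

Only option (D), xy, is unchanged by the transformation.
The factors 2 and 1/2 cancel only in the pure product xy.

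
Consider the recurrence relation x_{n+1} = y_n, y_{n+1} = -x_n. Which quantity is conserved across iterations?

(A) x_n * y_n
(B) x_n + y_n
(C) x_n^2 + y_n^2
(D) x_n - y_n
C

For the recurrence x_{n+1} = y_n, y_{n+1} = -x_n:

x_{n+1}^2 + y_{n+1}^2 = y_n^2 + (-x_n)^2 = x_n^2 + y_n^2
The sum of squares is conserved (like energy in a harmonic oscillator).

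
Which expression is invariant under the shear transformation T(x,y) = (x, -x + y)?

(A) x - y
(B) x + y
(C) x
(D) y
C

Under the shear T(x,y) = (x, -x + y):
Substitute the transformed coordinates into each option and compare with the original:
(A) x - y  ->  (x) - (-x + y) = 2x - y   [differs from x - y: not invariant]
(B) x + y  ->  (x) + (-x + y) = y   [differs from x + y: not invariant]
(C) x  ->  (x) = x   [equals x: invariant]
(D) y  ->  (-x + y) = -x + y   [differs from y: not invariant]

Only option (C), x, is unchanged by the transformation.
A vertical shear moves points parallel to the y-axis, so the x-coordinate (and any function of x alone) is unchanged.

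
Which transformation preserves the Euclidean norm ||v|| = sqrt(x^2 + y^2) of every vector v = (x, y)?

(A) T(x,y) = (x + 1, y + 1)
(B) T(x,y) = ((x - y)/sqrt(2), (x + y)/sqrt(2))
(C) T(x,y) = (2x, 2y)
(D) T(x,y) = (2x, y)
B

A transformation preserves a norm if ||T(v)|| = ||v|| for every v; a single vector where the norm changes rules an option out.

(A) T(x,y) = (x + 1, y + 1): v = (1, 0) has norm sqrt((1)^2 + (0)^2) = 1, but T(v) = (2, 1) has norm sqrt(5) -- not preserved.
(B) T(x,y) = ((x - y)/sqrt(2), (x + y)/sqrt(2)): preserves the norm -- it is an orthogonal map (a rotation/reflection), and (sqrt(2)(x - y)/2)^2 + (sqrt(2)(x + y)/2)^2 simplifies to x^2 + y^2.
(C) T(x,y) = (2x, 2y): v = (1, 0) has norm sqrt((1)^2 + (0)^2) = 1, but T(v) = (2, 0) has norm 2 -- not preserved.
(D) T(x,y) = (2x, y): v = (1, 0) has norm sqrt((1)^2 + (0)^2) = 1, but T(v) = (2, 0) has norm 2 -- not preserved.

Therefore the answer is (B).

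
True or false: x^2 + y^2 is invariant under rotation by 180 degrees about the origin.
True

Applying rotation by 180 degrees: x' = x*cos(180 degrees) - y*sin(180 degrees) = -x, y' = x*sin(180 degrees) + y*cos(180 degrees) = -y

Substituting into x^2 + y^2:
(-x)^2 + (-y)^2
= x^2 + y^2

This equals the original expression x^2 + y^2, so it IS invariant.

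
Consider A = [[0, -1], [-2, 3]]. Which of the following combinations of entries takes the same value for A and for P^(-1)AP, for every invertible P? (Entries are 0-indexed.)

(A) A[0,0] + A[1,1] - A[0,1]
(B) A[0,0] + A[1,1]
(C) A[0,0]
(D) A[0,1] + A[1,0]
B

A[0,0] + A[1,1] is the trace of A. By the cyclic property of the trace, tr(P^(-1)AP) = tr(APP^(-1)) = tr(A), so it is the same for every matrix similar to A.

The other combinations are not similarity invariants. For example, take P = [[1, 1], [0, 1]] (det P = 1), so P^(-1) = [[1, -1], [0, 1]] and
B = P^(-1)AP = [[2, -2], [-2, 1]].
Evaluating each option on A and on B:
(A) A[0,0] + A[1,1] - A[0,1]: 4 for A, 5 for B -> changes
(B) A[0,0] + A[1,1]: 3 for A, 3 for B -> unchanged
(C) A[0,0]: 0 for A, 2 for B -> changes
(D) A[0,1] + A[1,0]: -3 for A, -4 for B -> changes

Only (B) A[0,0] + A[1,1] = 3 survives (and it does so for every P, not just this one), so it is the invariant.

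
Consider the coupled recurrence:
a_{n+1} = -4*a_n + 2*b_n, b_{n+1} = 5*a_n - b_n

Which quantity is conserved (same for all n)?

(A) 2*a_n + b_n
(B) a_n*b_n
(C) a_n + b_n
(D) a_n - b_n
C

Replace a_n by a_{n+1} = -4*a_n + 2*b_n and b_n by b_{n+1} = 5*a_n - b_n in each option and simplify:
(A) 2*a_n + b_n  ->  2*(-4*a_n + 2*b_n) + (5*a_n - b_n) = -3*a_n + 3*b_n   [not conserved]
(B) a_n*b_n  ->  (-4*a_n + 2*b_n)*(5*a_n - b_n) = -20*a_n^2 + 14*a_n*b_n - 2*b_n^2   [not conserved]
(C) a_n + b_n  ->  (-4*a_n + 2*b_n) + (5*a_n - b_n) = a_n + b_n   [conserved]
(D) a_n - b_n  ->  (-4*a_n + 2*b_n) - (5*a_n - b_n) = -9*a_n + 3*b_n   [not conserved]

Only (C) a_n + b_n returns to itself after one step, so it is the conserved quantity.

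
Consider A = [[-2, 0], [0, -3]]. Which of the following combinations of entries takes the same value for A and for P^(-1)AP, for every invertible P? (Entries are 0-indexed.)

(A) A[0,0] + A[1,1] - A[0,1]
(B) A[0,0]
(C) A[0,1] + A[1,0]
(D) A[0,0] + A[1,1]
D

A[0,0] + A[1,1] is the trace of A. By the cyclic property of the trace, tr(P^(-1)AP) = tr(APP^(-1)) = tr(A), so it is the same for every matrix similar to A.

The other combinations are not similarity invariants. For example, take P = [[2, 1], [1, 1]] (det P = 1), so P^(-1) = [[1, -1], [-1, 2]] and
B = P^(-1)AP = [[-1, 1], [-2, -4]].
Evaluating each option on A and on B:
(A) A[0,0] + A[1,1] - A[0,1]: -5 for A, -6 for B -> changes
(B) A[0,0]: -2 for A, -1 for B -> changes
(C) A[0,1] + A[1,0]: 0 for A, -1 for B -> changes
(D) A[0,0] + A[1,1]: -5 for A, -5 for B -> unchanged

Only (D) A[0,0] + A[1,1] = -5 survives (and it does so for every P, not just this one), so it is the invariant.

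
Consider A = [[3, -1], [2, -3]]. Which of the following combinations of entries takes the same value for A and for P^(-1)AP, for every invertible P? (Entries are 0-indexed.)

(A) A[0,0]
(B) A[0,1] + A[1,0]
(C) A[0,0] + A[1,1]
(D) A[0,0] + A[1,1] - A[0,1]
C

A[0,0] + A[1,1] is the trace of A. By the cyclic property of the trace, tr(P^(-1)AP) = tr(APP^(-1)) = tr(A), so it is the same for every matrix similar to A.

The other combinations are not similarity invariants. For example, take P = [[1, 2], [0, 1]] (det P = 1), so P^(-1) = [[1, -2], [0, 1]] and
B = P^(-1)AP = [[-1, 3], [2, 1]].
Evaluating each option on A and on B:
(A) A[0,0]: 3 for A, -1 for B -> changes
(B) A[0,1] + A[1,0]: 1 for A, 5 for B -> changes
(C) A[0,0] + A[1,1]: 0 for A, 0 for B -> unchanged
(D) A[0,0] + A[1,1] - A[0,1]: 1 for A, -3 for B -> changes

Only (C) A[0,0] + A[1,1] = 0 survives (and it does so for every P, not just this one), so it is the invariant.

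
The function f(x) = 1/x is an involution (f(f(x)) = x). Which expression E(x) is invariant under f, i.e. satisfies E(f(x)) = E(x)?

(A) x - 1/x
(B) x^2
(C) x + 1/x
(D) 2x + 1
C

Replace x by f(x) = 1/x in each option and simplify. As a quick numerical cross-check, also compare E(4) with E(f(4)) = E(1/4).

(A) x - 1/x  ->  (1/x) - 1/(1/x) = -x + 1/x; check: E(4) = 15/4 but E(1/4) = -15/4.   [not invariant]
(B) x^2  ->  (1/x)^2 = x^(-2); check: E(4) = 16 but E(1/4) = 1/16.   [not invariant]
(C) x + 1/x  ->  (1/x) + 1/(1/x), which simplifies back to x + 1/x; check: E(4) = 17/4, E(1/4) = 17/4.   [invariant]
(D) 2x + 1  ->  2(1/x) + 1 = (x + 2)/x; check: E(4) = 9 but E(1/4) = 3/2.   [not invariant]

Only (C) is unchanged. E is symmetric under swapping x with f(x) = 1/x, which is exactly what an involution does.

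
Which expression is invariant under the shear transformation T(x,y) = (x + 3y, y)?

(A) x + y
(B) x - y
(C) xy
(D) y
D

Under the shear T(x,y) = (x + 3y, y):
Substitute the transformed coordinates into each option and compare with the original:
(A) x + y  ->  (x + 3y) + (y) = x + 4y   [differs from x + y: not invariant]
(B) x - y  ->  (x + 3y) - (y) = x + 2y   [differs from x - y: not invariant]
(C) xy  ->  (x + 3y)(y) = xy + 3y^2   [differs from xy: not invariant]
(D) y  ->  (y) = y   [equals y: invariant]

Only option (D), y, is unchanged by the transformation.
A horizontal shear moves points parallel to the x-axis, so the y-coordinate (and any function of y alone) is unchanged.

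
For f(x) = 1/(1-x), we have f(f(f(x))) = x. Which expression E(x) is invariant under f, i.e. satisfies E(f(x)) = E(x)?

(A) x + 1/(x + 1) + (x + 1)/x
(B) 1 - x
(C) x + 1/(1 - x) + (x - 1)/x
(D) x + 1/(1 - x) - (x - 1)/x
C

Replace x by f(x) = 1/(1 - x) in each option and simplify. As a quick numerical cross-check, also compare E(3) with E(f(3)) = E(-1/2).

(A) x + 1/(x + 1) + (x + 1)/x  ->  (1/(1 - x)) + 1/((1/(1 - x)) + 1) + ((1/(1 - x)) + 1)/(1/(1 - x)) = (-x^3 + 6x^2 - 11x + 7)/(x^2 - 3x + 2); check: E(3) = 55/12 but E(-1/2) = 1/2.   [not invariant]
(B) 1 - x  ->  1 - (1/(1 - x)) = x/(x - 1); check: E(3) = -2 but E(-1/2) = 3/2.   [not invariant]
(C) x + 1/(1 - x) + (x - 1)/x  ->  (1/(1 - x)) + 1/(1 - (1/(1 - x))) + ((1/(1 - x)) - 1)/(1/(1 - x)), which simplifies back to x + 1/(1 - x) + (x - 1)/x; check: E(3) = 19/6, E(-1/2) = 19/6.   [invariant]
(D) x + 1/(1 - x) - (x - 1)/x  ->  (1/(1 - x)) + 1/(1 - (1/(1 - x))) - ((1/(1 - x)) - 1)/(1/(1 - x)) = (x^2(1 - x) - x + (x - 1)^2)/(x(x - 1)); check: E(3) = 11/6 but E(-1/2) = -17/6.   [not invariant]

Only (C) is unchanged. Indeed f(f(x)) = 1/(1 - 1/(1-x)) = (1-x)/(-x) = (x-1)/x, so E(x) = x + f(x) + f(f(x)) is the sum over the whole 3-cycle; applying f just permutes the three terms cyclically (x -> f(x) -> f(f(x)) -> x), leaving the sum unchanged.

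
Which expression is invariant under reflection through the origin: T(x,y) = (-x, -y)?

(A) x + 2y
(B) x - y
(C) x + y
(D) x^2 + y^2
D

The map is reflection through the origin: T(x,y) = (-x, -y).
Substitute the transformed coordinates into each option and compare with the original:
(A) x + 2y  ->  (-x) + 2(-y) = -x - 2y   [differs from x + 2y: not invariant]
(B) x - y  ->  (-x) - (-y) = -x + y   [differs from x - y: not invariant]
(C) x + y  ->  (-x) + (-y) = -x - y   [differs from x + y: not invariant]
(D) x^2 + y^2  ->  (-x)^2 + (-y)^2 = x^2 + y^2   [equals x^2 + y^2: invariant]

Only option (D), x^2 + y^2, is unchanged by the transformation.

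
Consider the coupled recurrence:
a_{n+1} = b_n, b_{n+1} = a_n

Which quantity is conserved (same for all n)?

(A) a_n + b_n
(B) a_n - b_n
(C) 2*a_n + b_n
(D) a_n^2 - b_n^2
A

Replace a_n by a_{n+1} = b_n and b_n by b_{n+1} = a_n in each option and simplify:
(A) a_n + b_n  ->  (b_n) + (a_n) = a_n + b_n   [conserved]
(B) a_n - b_n  ->  (b_n) - (a_n) = -a_n + b_n   [not conserved]
(C) 2*a_n + b_n  ->  2*(b_n) + (a_n) = a_n + 2*b_n   [not conserved]
(D) a_n^2 - b_n^2  ->  (b_n)^2 - (a_n)^2 = -a_n^2 + b_n^2   [not conserved]

Only (A) a_n + b_n returns to itself after one step, so it is the conserved quantity.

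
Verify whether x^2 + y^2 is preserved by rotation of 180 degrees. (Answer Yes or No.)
Yes

Applying rotation by 180 degrees: x' = x*cos(180 degrees) - y*sin(180 degrees) = -x, y' = x*sin(180 degrees) + y*cos(180 degrees) = -y

Substituting into x^2 + y^2:
(-x)^2 + (-y)^2
= x^2 + y^2

This equals the original expression x^2 + y^2, so it IS invariant.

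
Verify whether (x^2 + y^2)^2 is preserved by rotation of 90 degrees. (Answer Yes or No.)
Yes

Applying rotation by 90 degrees: x' = x*cos(90 degrees) - y*sin(90 degrees) = -y, y' = x*sin(90 degrees) + y*cos(90 degrees) = x

Substituting into (x^2 + y^2)^2:
((-y)^2 + (x)^2)^2
= x^4 + 2x^2y^2 + y^4 = (x^2 + y^2)^2

This equals the original expression (x^2 + y^2)^2, so it IS invariant.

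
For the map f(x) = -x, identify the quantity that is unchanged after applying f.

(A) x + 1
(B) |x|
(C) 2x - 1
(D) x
B

For f(x) = -x:
Applying f replaces x by -x. Since |-x| = |x|, the absolute value is unchanged by f, whereas x -> -x, 2x - 1 -> -2x - 1 and x + 1 -> -x + 1 all change.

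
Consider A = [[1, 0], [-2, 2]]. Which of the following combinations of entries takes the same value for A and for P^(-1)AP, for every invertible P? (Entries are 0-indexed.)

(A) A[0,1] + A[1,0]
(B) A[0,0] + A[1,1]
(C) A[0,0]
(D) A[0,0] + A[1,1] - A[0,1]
B

A[0,0] + A[1,1] is the trace of A. By the cyclic property of the trace, tr(P^(-1)AP) = tr(APP^(-1)) = tr(A), so it is the same for every matrix similar to A.

The other combinations are not similarity invariants. For example, take P = [[2, 1], [1, 1]] (det P = 1), so P^(-1) = [[1, -1], [-1, 2]] and
B = P^(-1)AP = [[4, 1], [-6, -1]].
Evaluating each option on A and on B:
(A) A[0,1] + A[1,0]: -2 for A, -5 for B -> changes
(B) A[0,0] + A[1,1]: 3 for A, 3 for B -> unchanged
(C) A[0,0]: 1 for A, 4 for B -> changes
(D) A[0,0] + A[1,1] - A[0,1]: 3 for A, 2 for B -> changes

Only (B) A[0,0] + A[1,1] = 3 survives (and it does so for every P, not just this one), so it is the invariant.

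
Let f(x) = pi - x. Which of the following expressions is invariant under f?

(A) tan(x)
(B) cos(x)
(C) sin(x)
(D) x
C

For f(x) = pi - x:
sin(pi - x) = sin(x), so sine is invariant under this transformation.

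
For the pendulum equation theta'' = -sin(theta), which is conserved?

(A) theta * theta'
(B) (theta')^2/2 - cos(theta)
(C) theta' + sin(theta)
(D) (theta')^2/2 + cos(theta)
B

A first integral I satisfies dI/dt = 0 along every solution. Differentiate each option and use the equation of motion:
(A) d/dt[theta * theta'] = (theta')^2 + theta theta'' = (theta')^2 - theta sin(theta), not identically 0
(B) d/dt[(theta')^2/2 - cos(theta)] = theta' theta'' + sin(theta) theta' = theta'(-sin(theta)) + theta' sin(theta) = 0
(C) d/dt[theta' + sin(theta)] = theta'' + cos(theta) theta' = -sin(theta) + theta' cos(theta), not identically 0
(D) d/dt[(theta')^2/2 + cos(theta)] = theta' theta'' - sin(theta) theta' = -2 theta' sin(theta), not identically 0

Only (B) has zero time-derivative. This is the total energy: kinetic (theta')^2/2 plus potential -cos(theta).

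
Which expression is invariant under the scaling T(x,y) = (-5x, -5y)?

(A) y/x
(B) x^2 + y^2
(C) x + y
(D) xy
A

Under the uniform scaling T(x,y) = (-5x, -5y):
Substitute the transformed coordinates into each option and compare with the original:
(A) y/x  ->  (-5y)/(-5x) = y/x   [equals y/x: invariant]
(B) x^2 + y^2  ->  (-5x)^2 + (-5y)^2 = 25x^2 + 25y^2   [differs from x^2 + y^2: not invariant]
(C) x + y  ->  (-5x) + (-5y) = -5x - 5y   [differs from x + y: not invariant]
(D) xy  ->  (-5x)(-5y) = 25xy   [differs from xy: not invariant]

Only option (A), y/x, is unchanged by the transformation.
The common factor -5 cancels in a ratio of coordinates, while sums, products and sums of squares pick up factors of -5 or 25.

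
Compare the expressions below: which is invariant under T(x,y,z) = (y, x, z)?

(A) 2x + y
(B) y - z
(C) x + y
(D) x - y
C

Apply T(x,y,z) = (y, x, z) to each option, i.e. replace (x, y, z) by the transformed coordinates.
Substitute the transformed coordinates into each option and compare with the original:
(A) 2x + y  ->  2(y) + (x) = x + 2y   [differs from 2x + y: not invariant]
(B) y - z  ->  (x) - (z) = x - z   [differs from y - z: not invariant]
(C) x + y  ->  (y) + (x) = x + y   [equals x + y: invariant]
(D) x - y  ->  (y) - (x) = -x + y   [differs from x - y: not invariant]

Only option (C), x + y, is unchanged by the transformation.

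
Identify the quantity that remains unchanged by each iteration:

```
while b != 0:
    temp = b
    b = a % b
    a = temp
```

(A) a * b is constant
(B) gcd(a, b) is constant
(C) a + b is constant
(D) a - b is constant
B

A loop invariant must hold before the first iteration and be re-established by every execution of the body.

(B) gcd(a, b) is constant: One iteration replaces (a, b) by (b, a mod b). Since a mod b = a - q*b for an integer q, any common divisor of a and b divides b and a mod b, and conversely; hence gcd(b, a mod b) = gcd(a, b). For instance (30, 7) -> (7, 2) keeps gcd = 1. At exit b = 0 and a = gcd of the original inputs.

The other options fail:
(A) a * b is constant: e.g. (a, b) = (30, 7) -> (7, 2): the product goes from 210 to 14.
(C) a + b is constant: e.g. (a, b) = (30, 7) -> (7, 2): the sum goes from 37 to 9.
(D) a - b is constant: e.g. (a, b) = (30, 7) -> (7, 2): the difference goes from 23 to 5.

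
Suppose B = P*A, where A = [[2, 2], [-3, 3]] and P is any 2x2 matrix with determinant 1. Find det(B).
12

By the multiplicative property of determinants, det(B) = det(P*A) = det(P) * det(A) = det(A),
so the determinant is invariant under multiplication by any determinant-1 matrix; we just need det(A).

det(A) = (2)(3) - (2)(-3) = 6 - (-6) = 12

Therefore det(B) = 1 * 12 = 12.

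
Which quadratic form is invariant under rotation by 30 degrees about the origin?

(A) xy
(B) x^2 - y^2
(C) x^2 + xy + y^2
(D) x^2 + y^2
D

Rotation by 30 degrees sends (x, y) to (sqrt(3)x/2 - y/2, x/2 + sqrt(3)y/2).
Substitute the transformed coordinates into each option and compare with the original:
(A) xy  ->  (sqrt(3)x/2 - y/2)(x/2 + sqrt(3)y/2) = sqrt(3)x^2/4 + xy/2 - sqrt(3)y^2/4   [differs from xy: not invariant]
(B) x^2 - y^2  ->  (sqrt(3)x/2 - y/2)^2 - (x/2 + sqrt(3)y/2)^2 = x^2/2 - sqrt(3)xy - y^2/2   [differs from x^2 - y^2: not invariant]
(C) x^2 + xy + y^2  ->  (sqrt(3)x/2 - y/2)^2 + (sqrt(3)x/2 - y/2)(x/2 + sqrt(3)y/2) + (x/2 + sqrt(3)y/2)^2 = sqrt(3)x^2/4 + x^2 + xy/2 - sqrt(3)y^2/4 + y^2   [differs from x^2 + xy + y^2: not invariant]
(D) x^2 + y^2  ->  (sqrt(3)x/2 - y/2)^2 + (x/2 + sqrt(3)y/2)^2 = x^2 + y^2   [equals x^2 + y^2: invariant]

Only option (D), x^2 + y^2, is unchanged by the transformation.
x^2 + y^2 is the squared distance from the origin, which rotations preserve.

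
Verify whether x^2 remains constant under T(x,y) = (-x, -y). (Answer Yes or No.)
Yes

Substitute T(x,y) = (-x, -y) into the expression and compare with the original.

Original: x^2
After applying T: (-x)^2 = x^2

This is identical to the original x^2, so the expression is invariant.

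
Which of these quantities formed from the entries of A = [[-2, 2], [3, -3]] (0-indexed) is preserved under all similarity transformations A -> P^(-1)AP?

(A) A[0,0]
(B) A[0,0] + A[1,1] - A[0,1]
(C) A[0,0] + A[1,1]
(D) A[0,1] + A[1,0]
C

A[0,0] + A[1,1] is the trace of A. By the cyclic property of the trace, tr(P^(-1)AP) = tr(APP^(-1)) = tr(A), so it is the same for every matrix similar to A.

The other combinations are not similarity invariants. For example, take P = [[2, 1], [1, 1]] (det P = 1), so P^(-1) = [[1, -1], [-1, 2]] and
B = P^(-1)AP = [[-5, 0], [8, 0]].
Evaluating each option on A and on B:
(A) A[0,0]: -2 for A, -5 for B -> changes
(B) A[0,0] + A[1,1] - A[0,1]: -7 for A, -5 for B -> changes
(C) A[0,0] + A[1,1]: -5 for A, -5 for B -> unchanged
(D) A[0,1] + A[1,0]: 5 for A, 8 for B -> changes

Only (C) A[0,0] + A[1,1] = -5 survives (and it does so for every P, not just this one), so it is the invariant.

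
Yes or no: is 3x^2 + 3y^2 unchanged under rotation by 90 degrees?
Yes

Applying rotation by 90 degrees: x' = x*cos(90 degrees) - y*sin(90 degrees) = -y, y' = x*sin(90 degrees) + y*cos(90 degrees) = x

Substituting into 3x^2 + 3y^2:
3(-y)^2 + 3(x)^2
= 3x^2 + 3y^2

This equals the original expression 3x^2 + 3y^2, so it IS invariant.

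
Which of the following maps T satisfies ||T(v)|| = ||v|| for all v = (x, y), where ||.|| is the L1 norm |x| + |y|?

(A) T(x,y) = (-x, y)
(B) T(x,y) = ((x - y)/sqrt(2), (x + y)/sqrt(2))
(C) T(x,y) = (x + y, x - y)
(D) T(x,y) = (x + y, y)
A

A transformation preserves a norm if ||T(v)|| = ||v|| for every v; a single vector where the norm changes rules an option out.

(A) T(x,y) = (-x, y): preserves the norm -- it only permutes the coordinates and/or flips signs, which leaves |x| + |y| unchanged.
(B) T(x,y) = ((x - y)/sqrt(2), (x + y)/sqrt(2)): v = (1, 0) has norm |1| + |0| = 1, but T(v) = (sqrt(2)/2, sqrt(2)/2) has norm sqrt(2) -- not preserved.
(C) T(x,y) = (x + y, x - y): v = (1, 0) has norm |1| + |0| = 1, but T(v) = (1, 1) has norm 2 -- not preserved.
(D) T(x,y) = (x + y, y): v = (0, 1) has norm |0| + |1| = 1, but T(v) = (1, 1) has norm 2 -- not preserved.

Therefore the answer is (A).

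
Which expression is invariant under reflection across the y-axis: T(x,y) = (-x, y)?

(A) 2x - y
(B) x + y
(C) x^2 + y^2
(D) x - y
C

The map is reflection across the y-axis: T(x,y) = (-x, y).
Substitute the transformed coordinates into each option and compare with the original:
(A) 2x - y  ->  2(-x) - (y) = -2x - y   [differs from 2x - y: not invariant]
(B) x + y  ->  (-x) + (y) = -x + y   [differs from x + y: not invariant]
(C) x^2 + y^2  ->  (-x)^2 + (y)^2 = x^2 + y^2   [equals x^2 + y^2: invariant]
(D) x - y  ->  (-x) - (y) = -x - y   [differs from x - y: not invariant]

Only option (C), x^2 + y^2, is unchanged by the transformation.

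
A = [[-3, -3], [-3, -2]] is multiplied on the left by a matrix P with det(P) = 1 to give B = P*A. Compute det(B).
-3

By the multiplicative property of determinants, det(B) = det(P*A) = det(P) * det(A) = det(A),
so the determinant is invariant under multiplication by any determinant-1 matrix; we just need det(A).

det(A) = (-3)(-2) - (-3)(-3) = 6 - 9 = -3

Therefore det(B) = 1 * (-3) = -3.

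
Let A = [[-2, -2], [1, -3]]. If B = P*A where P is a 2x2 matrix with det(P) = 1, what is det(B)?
8

By the multiplicative property of determinants, det(B) = det(P*A) = det(P) * det(A) = det(A),
so the determinant is invariant under multiplication by any determinant-1 matrix; we just need det(A).

det(A) = (-2)(-3) - (-2)(1) = 6 - (-2) = 8

Therefore det(B) = 1 * 8 = 8.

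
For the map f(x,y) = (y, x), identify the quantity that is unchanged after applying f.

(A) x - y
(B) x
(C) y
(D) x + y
D

For f(x,y) = (y, x):
After applying f: x' = y, y' = x. So x' + y' = y + x = x + y.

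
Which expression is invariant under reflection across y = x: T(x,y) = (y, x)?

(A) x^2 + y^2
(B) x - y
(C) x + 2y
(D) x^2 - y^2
A

The map is reflection across y = x: T(x,y) = (y, x).
Substitute the transformed coordinates into each option and compare with the original:
(A) x^2 + y^2  ->  (y)^2 + (x)^2 = x^2 + y^2   [equals x^2 + y^2: invariant]
(B) x - y  ->  (y) - (x) = -x + y   [differs from x - y: not invariant]
(C) x + 2y  ->  (y) + 2(x) = 2x + y   [differs from x + 2y: not invariant]
(D) x^2 - y^2  ->  (y)^2 - (x)^2 = -x^2 + y^2   [differs from x^2 - y^2: not invariant]

Only option (A), x^2 + y^2, is unchanged by the transformation.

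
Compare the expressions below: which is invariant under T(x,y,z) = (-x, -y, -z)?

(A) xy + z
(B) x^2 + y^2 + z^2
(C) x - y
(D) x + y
B

Apply T(x,y,z) = (-x, -y, -z) to each option, i.e. replace (x, y, z) by the transformed coordinates.
Substitute the transformed coordinates into each option and compare with the original:
(A) xy + z  ->  (-x)(-y) + (-z) = xy - z   [differs from xy + z: not invariant]
(B) x^2 + y^2 + z^2  ->  (-x)^2 + (-y)^2 + (-z)^2 = x^2 + y^2 + z^2   [equals x^2 + y^2 + z^2: invariant]
(C) x - y  ->  (-x) - (-y) = -x + y   [differs from x - y: not invariant]
(D) x + y  ->  (-x) + (-y) = -x - y   [differs from x + y: not invariant]

Only option (B), x^2 + y^2 + z^2, is unchanged by the transformation.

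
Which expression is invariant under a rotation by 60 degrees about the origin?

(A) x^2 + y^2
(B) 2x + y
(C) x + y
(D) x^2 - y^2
A

A rotation by 60 degrees sends (x, y) to (x/2 - sqrt(3)y/2, sqrt(3)x/2 + y/2).
Substitute the transformed coordinates into each option and compare with the original:
(A) x^2 + y^2  ->  (x/2 - sqrt(3)y/2)^2 + (sqrt(3)x/2 + y/2)^2 = x^2 + y^2   [equals x^2 + y^2: invariant]
(B) 2x + y  ->  2(x/2 - sqrt(3)y/2) + (sqrt(3)x/2 + y/2) = sqrt(3)x/2 + x - sqrt(3)y + y/2   [differs from 2x + y: not invariant]
(C) x + y  ->  (x/2 - sqrt(3)y/2) + (sqrt(3)x/2 + y/2) = x/2 + sqrt(3)x/2 - sqrt(3)y/2 + y/2   [differs from x + y: not invariant]
(D) x^2 - y^2  ->  (x/2 - sqrt(3)y/2)^2 - (sqrt(3)x/2 + y/2)^2 = -x^2/2 - sqrt(3)xy + y^2/2   [differs from x^2 - y^2: not invariant]

Only option (A), x^2 + y^2, is unchanged by the transformation.
Geometrically, x^2 + y^2 is the squared distance from the origin, which every rotation about the origin preserves.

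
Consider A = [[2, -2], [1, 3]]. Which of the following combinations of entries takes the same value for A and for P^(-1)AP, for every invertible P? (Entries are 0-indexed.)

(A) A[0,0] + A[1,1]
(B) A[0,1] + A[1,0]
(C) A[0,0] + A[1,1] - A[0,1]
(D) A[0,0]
A

A[0,0] + A[1,1] is the trace of A. By the cyclic property of the trace, tr(P^(-1)AP) = tr(APP^(-1)) = tr(A), so it is the same for every matrix similar to A.

The other combinations are not similarity invariants. For example, take P = [[1, 1], [0, 1]] (det P = 1), so P^(-1) = [[1, -1], [0, 1]] and
B = P^(-1)AP = [[1, -4], [1, 4]].
Evaluating each option on A and on B:
(A) A[0,0] + A[1,1]: 5 for A, 5 for B -> unchanged
(B) A[0,1] + A[1,0]: -1 for A, -3 for B -> changes
(C) A[0,0] + A[1,1] - A[0,1]: 7 for A, 9 for B -> changes
(D) A[0,0]: 2 for A, 1 for B -> changes

Only (A) A[0,0] + A[1,1] = 5 survives (and it does so for every P, not just this one), so it is the invariant.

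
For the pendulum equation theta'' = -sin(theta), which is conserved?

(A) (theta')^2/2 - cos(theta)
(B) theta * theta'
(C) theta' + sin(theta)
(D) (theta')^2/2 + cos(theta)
A

A first integral I satisfies dI/dt = 0 along every solution. Differentiate each option and use the equation of motion:
(A) d/dt[(theta')^2/2 - cos(theta)] = theta' theta'' + sin(theta) theta' = theta'(-sin(theta)) + theta' sin(theta) = 0
(B) d/dt[theta * theta'] = (theta')^2 + theta theta'' = (theta')^2 - theta sin(theta), not identically 0
(C) d/dt[theta' + sin(theta)] = theta'' + cos(theta) theta' = -sin(theta) + theta' cos(theta), not identically 0
(D) d/dt[(theta')^2/2 + cos(theta)] = theta' theta'' - sin(theta) theta' = -2 theta' sin(theta), not identically 0

Only (A) has zero time-derivative. This is the total energy: kinetic (theta')^2/2 plus potential -cos(theta).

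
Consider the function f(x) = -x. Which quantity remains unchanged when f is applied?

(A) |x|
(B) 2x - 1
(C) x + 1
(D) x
A

For f(x) = -x:
Applying f replaces x by -x. Since |-x| = |x|, the absolute value is unchanged by f, whereas x -> -x, 2x - 1 -> -2x - 1 and x + 1 -> -x + 1 all change.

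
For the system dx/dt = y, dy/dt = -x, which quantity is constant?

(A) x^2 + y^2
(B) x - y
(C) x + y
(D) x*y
A

A first integral I satisfies dI/dt = 0 along every solution. Differentiate each option and use the equation of motion:
(A) d/dt[x^2 + y^2] = 2x*dx/dt + 2y*dy/dt = 2x*y + 2y*(-x) = 0
(B) d/dt[x - y] = y - (-x) = x + y, not identically 0
(C) d/dt[x + y] = y + (-x) = y - x, not identically 0
(D) d/dt[x*y] = (dx/dt)y + x(dy/dt) = y^2 - x^2, not identically 0

Only (A) has zero time-derivative. So x^2 + y^2 (the squared radius; trajectories are circles) is the conserved quantity.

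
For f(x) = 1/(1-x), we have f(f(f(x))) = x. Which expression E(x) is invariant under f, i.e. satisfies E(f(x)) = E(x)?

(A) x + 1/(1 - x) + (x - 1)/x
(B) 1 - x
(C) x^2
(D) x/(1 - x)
A

Replace x by f(x) = 1/(1 - x) in each option and simplify. As a quick numerical cross-check, also compare E(4) with E(f(4)) = E(-1/3).

(A) x + 1/(1 - x) + (x - 1)/x  ->  (1/(1 - x)) + 1/(1 - (1/(1 - x))) + ((1/(1 - x)) - 1)/(1/(1 - x)), which simplifies back to x + 1/(1 - x) + (x - 1)/x; check: E(4) = 53/12, E(-1/3) = 53/12.   [invariant]
(B) 1 - x  ->  1 - (1/(1 - x)) = x/(x - 1); check: E(4) = -3 but E(-1/3) = 4/3.   [not invariant]
(C) x^2  ->  (1/(1 - x))^2 = (x - 1)^(-2); check: E(4) = 16 but E(-1/3) = 1/9.   [not invariant]
(D) x/(1 - x)  ->  (1/(1 - x))/(1 - (1/(1 - x))) = -1/x; check: E(4) = -4/3 but E(-1/3) = -1/4.   [not invariant]

Only (A) is unchanged. Indeed f(f(x)) = 1/(1 - 1/(1-x)) = (1-x)/(-x) = (x-1)/x, so E(x) = x + f(x) + f(f(x)) is the sum over the whole 3-cycle; applying f just permutes the three terms cyclically (x -> f(x) -> f(f(x)) -> x), leaving the sum unchanged.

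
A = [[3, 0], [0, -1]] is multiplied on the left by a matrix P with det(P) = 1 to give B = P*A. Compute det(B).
-3

By the multiplicative property of determinants, det(B) = det(P*A) = det(P) * det(A) = det(A),
so the determinant is invariant under multiplication by any determinant-1 matrix; we just need det(A).

det(A) = (3)(-1) - (0)(0) = -3 - 0 = -3

Therefore det(B) = 1 * (-3) = -3.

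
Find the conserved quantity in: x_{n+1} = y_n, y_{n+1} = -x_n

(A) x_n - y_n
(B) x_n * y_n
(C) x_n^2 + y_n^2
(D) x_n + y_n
C

For the recurrence x_{n+1} = y_n, y_{n+1} = -x_n:

x_{n+1}^2 + y_{n+1}^2 = y_n^2 + (-x_n)^2 = x_n^2 + y_n^2
The sum of squares is conserved (like energy in a harmonic oscillator).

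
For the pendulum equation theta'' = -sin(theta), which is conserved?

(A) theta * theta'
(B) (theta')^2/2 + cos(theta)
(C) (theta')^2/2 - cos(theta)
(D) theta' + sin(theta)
C

A first integral I satisfies dI/dt = 0 along every solution. Differentiate each option and use the equation of motion:
(A) d/dt[theta * theta'] = (theta')^2 + theta theta'' = (theta')^2 - theta sin(theta), not identically 0
(B) d/dt[(theta')^2/2 + cos(theta)] = theta' theta'' - sin(theta) theta' = -2 theta' sin(theta), not identically 0
(C) d/dt[(theta')^2/2 - cos(theta)] = theta' theta'' + sin(theta) theta' = theta'(-sin(theta)) + theta' sin(theta) = 0
(D) d/dt[theta' + sin(theta)] = theta'' + cos(theta) theta' = -sin(theta) + theta' cos(theta), not identically 0

Only (C) has zero time-derivative. This is the total energy: kinetic (theta')^2/2 plus potential -cos(theta).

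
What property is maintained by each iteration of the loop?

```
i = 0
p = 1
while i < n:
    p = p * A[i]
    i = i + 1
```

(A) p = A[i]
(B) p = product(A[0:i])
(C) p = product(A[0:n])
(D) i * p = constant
B

A loop invariant must hold before the first iteration and be re-established by every execution of the body.

(B) p = product(A[0:i]): Initially i = 0 and p = 1 = product of the empty slice A[0:0]. If p = product(A[0:i]) holds at the top of an iteration, the body sets p to product(A[0:i]) * A[i] = product(A[0:i+1]) and then i to i+1, so the property is restored. At exit i = n, giving p = product(A[0:n]).

The other options fail:
(A) p = A[i]: after the first iteration p = A[0] but i = 1; in general p is a product of several elements, not a single one.
(C) p = product(A[0:n]): false before the loop (p = 1, not the full product) -- it only becomes true at exit.
(D) i * p = constant: initially i * p = 0, but after one iteration it is 1 * A[0], which is nonzero in general.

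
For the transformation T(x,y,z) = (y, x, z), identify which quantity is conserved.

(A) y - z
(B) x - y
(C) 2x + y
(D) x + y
D

Apply T(x,y,z) = (y, x, z) to each option, i.e. replace (x, y, z) by the transformed coordinates.
Substitute the transformed coordinates into each option and compare with the original:
(A) y - z  ->  (x) - (z) = x - z   [differs from y - z: not invariant]
(B) x - y  ->  (y) - (x) = -x + y   [differs from x - y: not invariant]
(C) 2x + y  ->  2(y) + (x) = x + 2y   [differs from 2x + y: not invariant]
(D) x + y  ->  (y) + (x) = x + y   [equals x + y: invariant]

Only option (D), x + y, is unchanged by the transformation.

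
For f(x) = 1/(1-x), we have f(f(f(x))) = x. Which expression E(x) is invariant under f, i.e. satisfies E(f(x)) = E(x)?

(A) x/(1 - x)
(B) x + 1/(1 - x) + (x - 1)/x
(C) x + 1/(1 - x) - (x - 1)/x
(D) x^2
B

Replace x by f(x) = 1/(1 - x) in each option and simplify. As a quick numerical cross-check, also compare E(5) with E(f(5)) = E(-1/4).

(A) x/(1 - x)  ->  (1/(1 - x))/(1 - (1/(1 - x))) = -1/x; check: E(5) = -5/4 but E(-1/4) = -1/5.   [not invariant]
(B) x + 1/(1 - x) + (x - 1)/x  ->  (1/(1 - x)) + 1/(1 - (1/(1 - x))) + ((1/(1 - x)) - 1)/(1/(1 - x)), which simplifies back to x + 1/(1 - x) + (x - 1)/x; check: E(5) = 111/20, E(-1/4) = 111/20.   [invariant]
(C) x + 1/(1 - x) - (x - 1)/x  ->  (1/(1 - x)) + 1/(1 - (1/(1 - x))) - ((1/(1 - x)) - 1)/(1/(1 - x)) = (x^2(1 - x) - x + (x - 1)^2)/(x(x - 1)); check: E(5) = 79/20 but E(-1/4) = -89/20.   [not invariant]
(D) x^2  ->  (1/(1 - x))^2 = (x - 1)^(-2); check: E(5) = 25 but E(-1/4) = 1/16.   [not invariant]

Only (B) is unchanged. Indeed f(f(x)) = 1/(1 - 1/(1-x)) = (1-x)/(-x) = (x-1)/x, so E(x) = x + f(x) + f(f(x)) is the sum over the whole 3-cycle; applying f just permutes the three terms cyclically (x -> f(x) -> f(f(x)) -> x), leaving the sum unchanged.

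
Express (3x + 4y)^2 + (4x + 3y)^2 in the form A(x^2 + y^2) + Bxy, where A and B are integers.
25(x^2 + y^2) + 48xy

Expanding: (3x + 4y)^2 = 9x^2 + 24xy + 16y^2
(4x + 3y)^2 = 16x^2 + 24xy + 9y^2
Sum = (9+16)(x^2+y^2) + 48xy = 25(x^2 + y^2) + 48xy
This is symmetric in x and y.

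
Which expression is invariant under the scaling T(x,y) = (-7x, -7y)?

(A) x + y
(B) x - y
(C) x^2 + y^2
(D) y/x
D

Under the uniform scaling T(x,y) = (-7x, -7y):
Substitute the transformed coordinates into each option and compare with the original:
(A) x + y  ->  (-7x) + (-7y) = -7x - 7y   [differs from x + y: not invariant]
(B) x - y  ->  (-7x) - (-7y) = -7x + 7y   [differs from x - y: not invariant]
(C) x^2 + y^2  ->  (-7x)^2 + (-7y)^2 = 49x^2 + 49y^2   [differs from x^2 + y^2: not invariant]
(D) y/x  ->  (-7y)/(-7x) = y/x   [equals y/x: invariant]

Only option (D), y/x, is unchanged by the transformation.
The common factor -7 cancels in a ratio of coordinates, while sums, products and sums of squares pick up factors of -7 or 49.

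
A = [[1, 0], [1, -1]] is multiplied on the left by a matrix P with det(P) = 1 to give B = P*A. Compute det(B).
-1

By the multiplicative property of determinants, det(B) = det(P*A) = det(P) * det(A) = det(A),
so the determinant is invariant under multiplication by any determinant-1 matrix; we just need det(A).

det(A) = (1)(-1) - (0)(1) = -1 - 0 = -1

Therefore det(B) = 1 * (-1) = -1.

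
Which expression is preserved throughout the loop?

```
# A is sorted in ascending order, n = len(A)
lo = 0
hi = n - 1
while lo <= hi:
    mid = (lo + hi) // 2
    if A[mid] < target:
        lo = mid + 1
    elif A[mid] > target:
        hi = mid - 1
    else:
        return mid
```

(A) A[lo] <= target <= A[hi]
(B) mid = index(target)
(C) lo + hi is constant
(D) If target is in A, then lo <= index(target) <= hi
D

A loop invariant must hold before the first iteration and be re-established by every execution of the body.

(D) If target is in A, then lo <= index(target) <= hi: Before the loop [lo, hi] = [0, n-1] covers every index. When A[mid] < target, sortedness puts target strictly to the right of mid, so setting lo = mid + 1 keeps index(target) in [lo, hi]; symmetrically for hi = mid - 1. Hence 'if target is in A then lo <= index(target) <= hi' holds after every iteration, and when lo > hi it proves target is absent.

The other options fail:
(A) A[lo] <= target <= A[hi]: fails when target is not in A (e.g. target < A[0] already violates it before the loop), so it is not maintained in general.
(B) mid = index(target): mid is just the current probe; it equals index(target) only on the iteration that returns.
(C) lo + hi is constant: each iteration moves exactly one of lo, hi, so lo + hi changes (e.g. 0 + (n-1) becomes (mid+1) + (n-1)).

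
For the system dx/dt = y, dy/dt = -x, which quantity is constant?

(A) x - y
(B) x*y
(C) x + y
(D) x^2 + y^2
D

A first integral I satisfies dI/dt = 0 along every solution. Differentiate each option and use the equation of motion:
(A) d/dt[x - y] = y - (-x) = x + y, not identically 0
(B) d/dt[x*y] = (dx/dt)y + x(dy/dt) = y^2 - x^2, not identically 0
(C) d/dt[x + y] = y + (-x) = y - x, not identically 0
(D) d/dt[x^2 + y^2] = 2x*dx/dt + 2y*dy/dt = 2x*y + 2y*(-x) = 0

Only (D) has zero time-derivative. So x^2 + y^2 (the squared radius; trajectories are circles) is the conserved quantity.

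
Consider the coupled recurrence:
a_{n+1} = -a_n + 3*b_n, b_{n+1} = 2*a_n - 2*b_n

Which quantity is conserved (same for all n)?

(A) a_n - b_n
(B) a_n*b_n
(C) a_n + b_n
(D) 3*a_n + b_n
C

Replace a_n by a_{n+1} = -a_n + 3*b_n and b_n by b_{n+1} = 2*a_n - 2*b_n in each option and simplify:
(A) a_n - b_n  ->  (-a_n + 3*b_n) - (2*a_n - 2*b_n) = -3*a_n + 5*b_n   [not conserved]
(B) a_n*b_n  ->  (-a_n + 3*b_n)*(2*a_n - 2*b_n) = -2*a_n^2 + 8*a_n*b_n - 6*b_n^2   [not conserved]
(C) a_n + b_n  ->  (-a_n + 3*b_n) + (2*a_n - 2*b_n) = a_n + b_n   [conserved]
(D) 3*a_n + b_n  ->  3*(-a_n + 3*b_n) + (2*a_n - 2*b_n) = -a_n + 7*b_n   [not conserved]

Only (C) a_n + b_n returns to itself after one step, so it is the conserved quantity.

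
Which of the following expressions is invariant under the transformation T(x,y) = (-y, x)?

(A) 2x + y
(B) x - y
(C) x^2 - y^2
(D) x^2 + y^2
D

An expression E(x,y) is invariant under T if E(T(x,y)) = E(x,y). Here T(x,y) = (-y, x).
Substitute the transformed coordinates into each option and compare with the original:
(A) 2x + y  ->  2(-y) + (x) = x - 2y   [differs from 2x + y: not invariant]
(B) x - y  ->  (-y) - (x) = -x - y   [differs from x - y: not invariant]
(C) x^2 - y^2  ->  (-y)^2 - (x)^2 = -x^2 + y^2   [differs from x^2 - y^2: not invariant]
(D) x^2 + y^2  ->  (-y)^2 + (x)^2 = x^2 + y^2   [equals x^2 + y^2: invariant]

Only option (D), x^2 + y^2, is unchanged by the transformation.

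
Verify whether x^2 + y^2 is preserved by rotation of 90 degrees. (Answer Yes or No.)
Yes

Applying rotation by 90 degrees: x' = x*cos(90 degrees) - y*sin(90 degrees) = -y, y' = x*sin(90 degrees) + y*cos(90 degrees) = x

Substituting into x^2 + y^2:
(-y)^2 + (x)^2
= x^2 + y^2

This equals the original expression x^2 + y^2, so it IS invariant.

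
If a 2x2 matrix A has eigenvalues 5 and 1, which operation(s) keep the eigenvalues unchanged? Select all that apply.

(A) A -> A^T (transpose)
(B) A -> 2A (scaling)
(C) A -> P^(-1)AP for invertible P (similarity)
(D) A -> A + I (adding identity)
A and C

Eigenvalues are preserved by:
1. Similarity transformations: A -> P^(-1)AP (same characteristic polynomial)
2. Transpose: A^T has the same eigenvalues as A

Eigenvalues are NOT preserved by:
- Adding identity: eigenvalues become 5+1, 1+1
- Scaling: eigenvalues become 10, 2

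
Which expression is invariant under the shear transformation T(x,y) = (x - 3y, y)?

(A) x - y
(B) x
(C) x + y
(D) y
D

Under the shear T(x,y) = (x - 3y, y):
Substitute the transformed coordinates into each option and compare with the original:
(A) x - y  ->  (x - 3y) - (y) = x - 4y   [differs from x - y: not invariant]
(B) x  ->  (x - 3y) = x - 3y   [differs from x: not invariant]
(C) x + y  ->  (x - 3y) + (y) = x - 2y   [differs from x + y: not invariant]
(D) y  ->  (y) = y   [equals y: invariant]

Only option (D), y, is unchanged by the transformation.
A horizontal shear moves points parallel to the x-axis, so the y-coordinate (and any function of y alone) is unchanged.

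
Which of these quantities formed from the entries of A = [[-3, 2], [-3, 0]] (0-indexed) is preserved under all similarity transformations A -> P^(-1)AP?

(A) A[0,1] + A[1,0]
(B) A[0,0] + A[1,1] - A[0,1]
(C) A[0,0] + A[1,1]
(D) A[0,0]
C

A[0,0] + A[1,1] is the trace of A. By the cyclic property of the trace, tr(P^(-1)AP) = tr(APP^(-1)) = tr(A), so it is the same for every matrix similar to A.

The other combinations are not similarity invariants. For example, take P = [[1, 1], [1, 2]] (det P = 1), so P^(-1) = [[2, -1], [-1, 1]] and
B = P^(-1)AP = [[1, 5], [-2, -4]].
Evaluating each option on A and on B:
(A) A[0,1] + A[1,0]: -1 for A, 3 for B -> changes
(B) A[0,0] + A[1,1] - A[0,1]: -5 for A, -8 for B -> changes
(C) A[0,0] + A[1,1]: -3 for A, -3 for B -> unchanged
(D) A[0,0]: -3 for A, 1 for B -> changes

Only (C) A[0,0] + A[1,1] = -3 survives (and it does so for every P, not just this one), so it is the invariant.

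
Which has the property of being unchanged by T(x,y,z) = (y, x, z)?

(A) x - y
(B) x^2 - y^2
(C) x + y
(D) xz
C

Apply T(x,y,z) = (y, x, z) to each option, i.e. replace (x, y, z) by the transformed coordinates.
Substitute the transformed coordinates into each option and compare with the original:
(A) x - y  ->  (y) - (x) = -x + y   [differs from x - y: not invariant]
(B) x^2 - y^2  ->  (y)^2 - (x)^2 = -x^2 + y^2   [differs from x^2 - y^2: not invariant]
(C) x + y  ->  (y) + (x) = x + y   [equals x + y: invariant]
(D) xz  ->  (y)(z) = yz   [differs from xz: not invariant]

Only option (C), x + y, is unchanged by the transformation.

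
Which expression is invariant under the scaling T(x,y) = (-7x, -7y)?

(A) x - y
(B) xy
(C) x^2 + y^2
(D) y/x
D

Under the uniform scaling T(x,y) = (-7x, -7y):
Substitute the transformed coordinates into each option and compare with the original:
(A) x - y  ->  (-7x) - (-7y) = -7x + 7y   [differs from x - y: not invariant]
(B) xy  ->  (-7x)(-7y) = 49xy   [differs from xy: not invariant]
(C) x^2 + y^2  ->  (-7x)^2 + (-7y)^2 = 49x^2 + 49y^2   [differs from x^2 + y^2: not invariant]
(D) y/x  ->  (-7y)/(-7x) = y/x   [equals y/x: invariant]

Only option (D), y/x, is unchanged by the transformation.
The common factor -7 cancels in a ratio of coordinates, while sums, products and sums of squares pick up factors of -7 or 49.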